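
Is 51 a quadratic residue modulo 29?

yes

Reduce the numerator: 51 ≡ 22 (mod 29), so (51/29) = (22/29).
Factor out 2: 22 = 2·11. Since 29 ≡ 5 (mod 8), (2/29) = -1. Now have -(11/29).
29 ≡ 1 (mod 4), so quadratic reciprocity gives (11/29) = (29/11). Reduce: 29 ≡ 7 (mod 11). Now have -(7/11).
Both 7 ≡ 3 and 11 ≡ 3 (mod 4), so reciprocity gives (7/11) = -(11/7). Reduce: 11 ≡ 4 (mod 7). Now have (4/7).
Factor out 2: 4 = 2^2. Since 7 ≡ 7 (mod 8), (2/7) = +1, and (2/7)^2 = +1. Now have (1/7).
(1/7) = 1. Collecting the sign factors: 1.
(51/29) = 1, and 29 is prime, so 51 is a quadratic residue mod 29.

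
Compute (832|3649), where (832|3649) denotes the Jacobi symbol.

1

Factor out 2: 832 = 2^6·13. Since 3649 ≡ 1 (mod 8), (2|3649) = +1, and (2|3649)^6 = +1. Now have (13|3649).
13 ≡ 1 (mod 4), so quadratic reciprocity gives (13|3649) = (3649|13). Reduce: 3649 ≡ 9 (mod 13). Now have (9|13).
9 ≡ 1 (mod 4), so quadratic reciprocity gives (9|13) = (13|9). Reduce: 13 ≡ 4 (mod 9). Now have (4|9).
Factor out 2: 4 = 2^2. Since 9 ≡ 1 (mod 8), (2|9) = +1, and (2|9)^2 = +1. Now have (1|9).
(1|9) = 1. Collecting the sign factors: 1.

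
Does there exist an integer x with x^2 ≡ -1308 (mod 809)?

no

(-1308|809)
  = (310|809)    [-1308 ≡ 310 mod 809]
  = (155|809)    [809 ≡ 1 mod 8 ⇒ (2|809) = +1]
  = (809|155)    [QR: 809 ≡ 1 mod 4, sign kept]
  = (34|155)    [809 ≡ 34 mod 155]
  = -(17|155)    [155 ≡ 3 mod 8 ⇒ (2|155) = -1]
  = -(155|17)    [QR: 17 ≡ 1 mod 4, sign kept]
  = -(2|17)    [155 ≡ 2 mod 17]
  = -(1|17)    [17 ≡ 1 mod 8 ⇒ (2|17) = +1]
  = -1    [(1|17) = 1]
(-1308|809) = -1, and 809 is prime, so -1308 is not a quadratic residue mod 809.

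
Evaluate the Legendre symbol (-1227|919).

1

(-1227|919)
  = (611|919)    [-1227 ≡ 611 mod 919]
  = -(919|611)    [QR: both ≡ 3 mod 4, sign flips]
  = -(308|611)    [919 ≡ 308 mod 611]
  = -(77|611)    [611 ≡ 3 mod 8 ⇒ (2|611)^2 = +1]
  = -(611|77)    [QR: 77 ≡ 1 mod 4, sign kept]
  = -(72|77)    [611 ≡ 72 mod 77]
  = (9|77)    [77 ≡ 5 mod 8 ⇒ (2|77)^3 = -1]
  = (77|9)    [QR: 9 ≡ 1 mod 4, sign kept]
  = (5|9)    [77 ≡ 5 mod 9]
  = (9|5)    [QR: 5 ≡ 1 mod 4, sign kept]
  = (4|5)    [9 ≡ 4 mod 5]
  = (1|5)    [5 ≡ 5 mod 8 ⇒ (2|5)^2 = +1]
  = 1    [(1|5) = 1]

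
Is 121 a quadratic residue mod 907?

121 ≡ 1 (mod 4), so quadratic reciprocity gives (121/907) = (907/121). Reduce: 907 ≡ 60 (mod 121). Now have (60/121).
Factor out 2: 60 = 2^2·15. Since 121 ≡ 1 (mod 8), (2/121) = +1, and (2/121)^2 = +1. Now have (15/121).
121 ≡ 1 (mod 4), so quadratic reciprocity gives (15/121) = (121/15). Reduce: 121 ≡ 1 (mod 15). Now have (1/15).
(1/15) = 1. Collecting the sign factors: 1.
(121/907) = 1, and 907 is prime, so 121 is a quadratic residue mod 907.

yes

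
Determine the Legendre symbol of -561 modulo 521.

(-561|521)
  = (481|521)    [-561 ≡ 481 mod 521]
  = (521|481)    [QR: 481 ≡ 1 mod 4, sign kept]
  = (40|481)    [521 ≡ 40 mod 481]
  = (5|481)    [481 ≡ 1 mod 8 ⇒ (2|481)^3 = +1]
  = (481|5)    [QR: 5 ≡ 1 mod 4, sign kept]
  = (1|5)    [481 ≡ 1 mod 5]
  = 1    [(1|5) = 1]

1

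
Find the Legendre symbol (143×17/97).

1

By multiplicativity, (143·17/97) = (143/97)·(17/97).
First factor (143/97):
(143/97)
  = (46/97)    [143 ≡ 46 mod 97]
  = (23/97)    [97 ≡ 1 mod 8 ⇒ (2/97) = +1]
  = (97/23)    [QR: 97 ≡ 1 mod 4, sign kept]
  = (5/23)    [97 ≡ 5 mod 23]
  = (23/5)    [QR: 5 ≡ 1 mod 4, sign kept]
  = (3/5)    [23 ≡ 3 mod 5]
  = (5/3)    [QR: 5 ≡ 1 mod 4, sign kept]
  = (2/3)    [5 ≡ 2 mod 3]
  = -(1/3)    [3 ≡ 3 mod 8 ⇒ (2/3) = -1]
  = -1    [(1/3) = 1]
Second factor (17/97):
(17/97)
  = (97/17)    [QR: 17 ≡ 1 mod 4, sign kept]
  = (12/17)    [97 ≡ 12 mod 17]
  = (3/17)    [17 ≡ 1 mod 8 ⇒ (2/17)^2 = +1]
  = (17/3)    [QR: 17 ≡ 1 mod 4, sign kept]
  = (2/3)    [17 ≡ 2 mod 3]
  = -(1/3)    [3 ≡ 3 mod 8 ⇒ (2/3) = -1]
  = -1    [(1/3) = 1]
Product: (-1)·(-1) = 1.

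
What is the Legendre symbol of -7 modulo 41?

-1

(-7/41)
  = (34/41)    [-7 ≡ 34 mod 41]
  = (17/41)    [41 ≡ 1 mod 8 ⇒ (2/41) = +1]
  = (41/17)    [QR: 17 ≡ 1 mod 4, sign kept]
  = (7/17)    [41 ≡ 7 mod 17]
  = (17/7)    [QR: 17 ≡ 1 mod 4, sign kept]
  = (3/7)    [17 ≡ 3 mod 7]
  = -(7/3)    [QR: both ≡ 3 mod 4, sign flips]
  = -(1/3)    [7 ≡ 1 mod 3]
  = -1    [(1/3) = 1]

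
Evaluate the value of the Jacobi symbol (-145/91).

-1

Reduce the numerator: -145 ≡ 37 (mod 91), so (-145/91) = (37/91).
37 ≡ 1 (mod 4), so quadratic reciprocity gives (37/91) = (91/37). Reduce: 91 ≡ 17 (mod 37). Now have (17/37).
17 ≡ 1 (mod 4), so quadratic reciprocity gives (17/37) = (37/17). Reduce: 37 ≡ 3 (mod 17). Now have (3/17).
17 ≡ 1 (mod 4), so quadratic reciprocity gives (3/17) = (17/3). Reduce: 17 ≡ 2 (mod 3). Now have (2/3).
Factor out 2: 2 = 2. Since 3 ≡ 3 (mod 8), (2/3) = -1. Now have -(1/3).
(1/3) = 1. Collecting the sign factors: -1.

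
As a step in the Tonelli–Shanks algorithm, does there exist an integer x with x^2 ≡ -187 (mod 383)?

(-187/383)
  = -(187/383)    [383 ≡ 3 mod 4 ⇒ (-1/383) = -1]
  = (383/187)    [QR: both ≡ 3 mod 4, sign flips]
  = (9/187)    [383 ≡ 9 mod 187]
  = (187/9)    [QR: 9 ≡ 1 mod 4, sign kept]
  = (7/9)    [187 ≡ 7 mod 9]
  = (9/7)    [QR: 9 ≡ 1 mod 4, sign kept]
  = (2/7)    [9 ≡ 2 mod 7]
  = (1/7)    [7 ≡ 7 mod 8 ⇒ (2/7) = +1]
  = 1    [(1/7) = 1]
(-187/383) = 1, and 383 is prime, so -187 is a quadratic residue mod 383.

yes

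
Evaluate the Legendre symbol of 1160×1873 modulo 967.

-1

By multiplicativity, (1160·1873/967) = (1160/967)·(1873/967).
First factor (1160/967):
(1160/967)
  = (193/967)    [1160 ≡ 193 mod 967]
  = (967/193)    [QR: 193 ≡ 1 mod 4, sign kept]
  = (2/193)    [967 ≡ 2 mod 193]
  = (1/193)    [193 ≡ 1 mod 8 ⇒ (2/193) = +1]
  = 1    [(1/193) = 1]
Second factor (1873/967):
(1873/967)
  = (906/967)    [1873 ≡ 906 mod 967]
  = (453/967)    [967 ≡ 7 mod 8 ⇒ (2/967) = +1]
  = (967/453)    [QR: 453 ≡ 1 mod 4, sign kept]
  = (61/453)    [967 ≡ 61 mod 453]
  = (453/61)    [QR: 61 ≡ 1 mod 4, sign kept]
  = (26/61)    [453 ≡ 26 mod 61]
  = -(13/61)    [61 ≡ 5 mod 8 ⇒ (2/61) = -1]
  = -(61/13)    [QR: 13 ≡ 1 mod 4, sign kept]
  = -(9/13)    [61 ≡ 9 mod 13]
  = -(13/9)    [QR: 9 ≡ 1 mod 4, sign kept]
  = -(4/9)    [13 ≡ 4 mod 9]
  = -(1/9)    [9 ≡ 1 mod 8 ⇒ (2/9)^2 = +1]
  = -1    [(1/9) = 1]
Product: (1)·(-1) = -1.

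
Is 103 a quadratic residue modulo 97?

(103|97)
  = (6|97)    [103 ≡ 6 mod 97]
  = (3|97)    [97 ≡ 1 mod 8 ⇒ (2|97) = +1]
  = (97|3)    [QR: 97 ≡ 1 mod 4, sign kept]
  = (1|3)    [97 ≡ 1 mod 3]
  = 1    [(1|3) = 1]
(103|97) = 1, and 97 is prime, so 103 is a quadratic residue mod 97.

yes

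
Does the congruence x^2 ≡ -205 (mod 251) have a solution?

(-205|251)
  = -(205|251)    [251 ≡ 3 mod 4 ⇒ (-1|251) = -1]
  = -(251|205)    [QR: 205 ≡ 1 mod 4, sign kept]
  = -(46|205)    [251 ≡ 46 mod 205]
  = (23|205)    [205 ≡ 5 mod 8 ⇒ (2|205) = -1]
  = (205|23)    [QR: 205 ≡ 1 mod 4, sign kept]
  = (21|23)    [205 ≡ 21 mod 23]
  = (23|21)    [QR: 21 ≡ 1 mod 4, sign kept]
  = (2|21)    [23 ≡ 2 mod 21]
  = -(1|21)    [21 ≡ 5 mod 8 ⇒ (2|21) = -1]
  = -1    [(1|21) = 1]
(-205|251) = -1, and 251 is prime, so -205 is not a quadratic residue mod 251.

no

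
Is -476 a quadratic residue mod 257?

no

(-476|257)
  = (38|257)    [-476 ≡ 38 mod 257]
  = (19|257)    [257 ≡ 1 mod 8 ⇒ (2|257) = +1]
  = (257|19)    [QR: 257 ≡ 1 mod 4, sign kept]
  = (10|19)    [257 ≡ 10 mod 19]
  = -(5|19)    [19 ≡ 3 mod 8 ⇒ (2|19) = -1]
  = -(19|5)    [QR: 5 ≡ 1 mod 4, sign kept]
  = -(4|5)    [19 ≡ 4 mod 5]
  = -(1|5)    [5 ≡ 5 mod 8 ⇒ (2|5)^2 = +1]
  = -1    [(1|5) = 1]
The Legendre symbol is -1, so x^2 ≡ -476 (mod 257) has no solution.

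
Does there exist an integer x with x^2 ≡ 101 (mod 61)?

Reduce the numerator: 101 ≡ 40 (mod 61), so (101|61) = (40|61).
Factor out 2: 40 = 2^3·5. Since 61 ≡ 5 (mod 8), (2|61) = -1, and (2|61)^3 = -1. Now have -(5|61).
5 ≡ 1 (mod 4), so quadratic reciprocity gives (5|61) = (61|5). Reduce: 61 ≡ 1 (mod 5). Now have -(1|5).
(1|5) = 1. Collecting the sign factors: -1.
The Legendre symbol is -1, so x^2 ≡ 101 (mod 61) has no solution.

no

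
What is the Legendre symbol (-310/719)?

-1

(-310/719)
  = (409/719)    [-310 ≡ 409 mod 719]
  = (719/409)    [QR: 409 ≡ 1 mod 4, sign kept]
  = (310/409)    [719 ≡ 310 mod 409]
  = (155/409)    [409 ≡ 1 mod 8 ⇒ (2/409) = +1]
  = (409/155)    [QR: 409 ≡ 1 mod 4, sign kept]
  = (99/155)    [409 ≡ 99 mod 155]
  = -(155/99)    [QR: both ≡ 3 mod 4, sign flips]
  = -(56/99)    [155 ≡ 56 mod 99]
  = (7/99)    [99 ≡ 3 mod 8 ⇒ (2/99)^3 = -1]
  = -(99/7)    [QR: both ≡ 3 mod 4, sign flips]
  = -(1/7)    [99 ≡ 1 mod 7]
  = -1    [(1/7) = 1]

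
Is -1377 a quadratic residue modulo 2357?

no

(-1377/2357)
  = (1377/2357)    [2357 ≡ 1 mod 4 ⇒ (-1/2357) = +1]
  = (2357/1377)    [QR: 1377 ≡ 1 mod 4, sign kept]
  = (980/1377)    [2357 ≡ 980 mod 1377]
  = (245/1377)    [1377 ≡ 1 mod 8 ⇒ (2/1377)^2 = +1]
  = (1377/245)    [QR: 245 ≡ 1 mod 4, sign kept]
  = (152/245)    [1377 ≡ 152 mod 245]
  = -(19/245)    [245 ≡ 5 mod 8 ⇒ (2/245)^3 = -1]
  = -(245/19)    [QR: 245 ≡ 1 mod 4, sign kept]
  = -(17/19)    [245 ≡ 17 mod 19]
  = -(19/17)    [QR: 17 ≡ 1 mod 4, sign kept]
  = -(2/17)    [19 ≡ 2 mod 17]
  = -(1/17)    [17 ≡ 1 mod 8 ⇒ (2/17) = +1]
  = -1    [(1/17) = 1]
The Legendre symbol is -1, so x^2 ≡ -1377 (mod 2357) has no solution.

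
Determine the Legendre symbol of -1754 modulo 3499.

Reduce the numerator: -1754 ≡ 1745 (mod 3499), so (-1754 / 3499) = (1745 / 3499).
1745 ≡ 1 (mod 4), so quadratic reciprocity gives (1745 / 3499) = (3499 / 1745). Reduce: 3499 ≡ 9 (mod 1745). Now have (9 / 1745).
9 ≡ 1 (mod 4), so quadratic reciprocity gives (9 / 1745) = (1745 / 9). Reduce: 1745 ≡ 8 (mod 9). Now have (8 / 9).
Factor out 2: 8 = 2^3. Since 9 ≡ 1 (mod 8), (2 / 9) = +1, and (2 / 9)^3 = +1. Now have (1 / 9).
(1 / 9) = 1. Collecting the sign factors: 1.

1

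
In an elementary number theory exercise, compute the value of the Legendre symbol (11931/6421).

-1

Reduce the numerator: 11931 ≡ 5510 (mod 6421), so (11931/6421) = (5510/6421).
Factor out 2: 5510 = 2·2755. Since 6421 ≡ 5 (mod 8), (2/6421) = -1. Now have -(2755/6421).
6421 ≡ 1 (mod 4), so quadratic reciprocity gives (2755/6421) = (6421/2755). Reduce: 6421 ≡ 911 (mod 2755). Now have -(911/2755).
Both 911 ≡ 3 and 2755 ≡ 3 (mod 4), so reciprocity gives (911/2755) = -(2755/911). Reduce: 2755 ≡ 22 (mod 911). Now have (22/911).
Factor out 2: 22 = 2·11. Since 911 ≡ 7 (mod 8), (2/911) = +1. Now have (11/911).
Both 11 ≡ 3 and 911 ≡ 3 (mod 4), so reciprocity gives (11/911) = -(911/11). Reduce: 911 ≡ 9 (mod 11). Now have -(9/11).
9 ≡ 1 (mod 4), so quadratic reciprocity gives (9/11) = (11/9). Reduce: 11 ≡ 2 (mod 9). Now have -(2/9).
Factor out 2: 2 = 2. Since 9 ≡ 1 (mod 8), (2/9) = +1. Now have -(1/9).
(1/9) = 1. Collecting the sign factors: -1.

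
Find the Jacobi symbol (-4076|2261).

Pull out -1: (-4076|2261) = (-1|2261)·(4076|2261). Since 2261 ≡ 1 (mod 4), (-1|2261) = +1. Now have (4076|2261).
Reduce the numerator: 4076 ≡ 1815 (mod 2261), so (4076|2261) = (1815|2261).
2261 ≡ 1 (mod 4), so quadratic reciprocity gives (1815|2261) = (2261|1815). Reduce: 2261 ≡ 446 (mod 1815). Now have (446|1815).
Factor out 2: 446 = 2·223. Since 1815 ≡ 7 (mod 8), (2|1815) = +1. Now have (223|1815).
Both 223 ≡ 3 and 1815 ≡ 3 (mod 4), so reciprocity gives (223|1815) = -(1815|223). Reduce: 1815 ≡ 31 (mod 223). Now have -(31|223).
Both 31 ≡ 3 and 223 ≡ 3 (mod 4), so reciprocity gives (31|223) = -(223|31). Reduce: 223 ≡ 6 (mod 31). Now have (6|31).
Factor out 2: 6 = 2·3. Since 31 ≡ 7 (mod 8), (2|31) = +1. Now have (3|31).
Both 3 ≡ 3 and 31 ≡ 3 (mod 4), so reciprocity gives (3|31) = -(31|3). Reduce: 31 ≡ 1 (mod 3). Now have -(1|3).
(1|3) = 1. Collecting the sign factors: -1.

-1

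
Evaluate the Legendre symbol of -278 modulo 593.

(-278|593)
  = (315|593)    [-278 ≡ 315 mod 593]
  = (593|315)    [QR: 593 ≡ 1 mod 4, sign kept]
  = (278|315)    [593 ≡ 278 mod 315]
  = -(139|315)    [315 ≡ 3 mod 8 ⇒ (2|315) = -1]
  = (315|139)    [QR: both ≡ 3 mod 4, sign flips]
  = (37|139)    [315 ≡ 37 mod 139]
  = (139|37)    [QR: 37 ≡ 1 mod 4, sign kept]
  = (28|37)    [139 ≡ 28 mod 37]
  = (7|37)    [37 ≡ 5 mod 8 ⇒ (2|37)^2 = +1]
  = (37|7)    [QR: 37 ≡ 1 mod 4, sign kept]
  = (2|7)    [37 ≡ 2 mod 7]
  = (1|7)    [7 ≡ 7 mod 8 ⇒ (2|7) = +1]
  = 1    [(1|7) = 1]

1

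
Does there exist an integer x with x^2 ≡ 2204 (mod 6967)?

yes

Factor out 2: 2204 = 2^2·551. Since 6967 ≡ 7 (mod 8), (2/6967) = +1, and (2/6967)^2 = +1. Now have (551/6967).
Both 551 ≡ 3 and 6967 ≡ 3 (mod 4), so reciprocity gives (551/6967) = -(6967/551). Reduce: 6967 ≡ 355 (mod 551). Now have -(355/551).
Both 355 ≡ 3 and 551 ≡ 3 (mod 4), so reciprocity gives (355/551) = -(551/355). Reduce: 551 ≡ 196 (mod 355). Now have (196/355).
Factor out 2: 196 = 2^2·49. Since 355 ≡ 3 (mod 8), (2/355) = -1, and (2/355)^2 = +1. Now have (49/355).
49 ≡ 1 (mod 4), so quadratic reciprocity gives (49/355) = (355/49). Reduce: 355 ≡ 12 (mod 49). Now have (12/49).
Factor out 2: 12 = 2^2·3. Since 49 ≡ 1 (mod 8), (2/49) = +1, and (2/49)^2 = +1. Now have (3/49).
49 ≡ 1 (mod 4), so quadratic reciprocity gives (3/49) = (49/3). Reduce: 49 ≡ 1 (mod 3). Now have (1/3).
(1/3) = 1. Collecting the sign factors: 1.
(2204/6967) = 1, and 6967 is prime, so 2204 is a quadratic residue mod 6967.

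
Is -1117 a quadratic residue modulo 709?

Reduce the numerator: -1117 ≡ 301 (mod 709), so (-1117|709) = (301|709).
301 ≡ 1 (mod 4), so quadratic reciprocity gives (301|709) = (709|301). Reduce: 709 ≡ 107 (mod 301). Now have (107|301).
301 ≡ 1 (mod 4), so quadratic reciprocity gives (107|301) = (301|107). Reduce: 301 ≡ 87 (mod 107). Now have (87|107).
Both 87 ≡ 3 and 107 ≡ 3 (mod 4), so reciprocity gives (87|107) = -(107|87). Reduce: 107 ≡ 20 (mod 87). Now have -(20|87).
Factor out 2: 20 = 2^2·5. Since 87 ≡ 7 (mod 8), (2|87) = +1, and (2|87)^2 = +1. Now have -(5|87).
5 ≡ 1 (mod 4), so quadratic reciprocity gives (5|87) = (87|5). Reduce: 87 ≡ 2 (mod 5). Now have -(2|5).
Factor out 2: 2 = 2. Since 5 ≡ 5 (mod 8), (2|5) = -1. Now have (1|5).
(1|5) = 1. Collecting the sign factors: 1.
(-1117|709) = 1, and 709 is prime, so -1117 is a quadratic residue mod 709.

yes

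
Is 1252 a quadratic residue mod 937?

yes

Reduce the numerator: 1252 ≡ 315 (mod 937), so (1252/937) = (315/937).
937 ≡ 1 (mod 4), so quadratic reciprocity gives (315/937) = (937/315). Reduce: 937 ≡ 307 (mod 315). Now have (307/315).
Both 307 ≡ 3 and 315 ≡ 3 (mod 4), so reciprocity gives (307/315) = -(315/307). Reduce: 315 ≡ 8 (mod 307). Now have -(8/307).
Factor out 2: 8 = 2^3. Since 307 ≡ 3 (mod 8), (2/307) = -1, and (2/307)^3 = -1. Now have (1/307).
(1/307) = 1. Collecting the sign factors: 1.
(1252/937) = 1, and 937 is prime, so 1252 is a quadratic residue mod 937.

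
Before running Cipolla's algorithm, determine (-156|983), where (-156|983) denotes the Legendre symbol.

1

(-156|983)
  = (827|983)    [-156 ≡ 827 mod 983]
  = -(983|827)    [QR: both ≡ 3 mod 4, sign flips]
  = -(156|827)    [983 ≡ 156 mod 827]
  = -(39|827)    [827 ≡ 3 mod 8 ⇒ (2|827)^2 = +1]
  = (827|39)    [QR: both ≡ 3 mod 4, sign flips]
  = (8|39)    [827 ≡ 8 mod 39]
  = (1|39)    [39 ≡ 7 mod 8 ⇒ (2|39)^3 = +1]
  = 1    [(1|39) = 1]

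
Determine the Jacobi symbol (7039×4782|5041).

By multiplicativity, (7039·4782|5041) = (7039|5041)·(4782|5041).
First factor (7039|5041):
Reduce the numerator: 7039 ≡ 1998 (mod 5041), so (7039|5041) = (1998|5041).
Factor out 2: 1998 = 2·999. Since 5041 ≡ 1 (mod 8), (2|5041) = +1. Now have (999|5041).
5041 ≡ 1 (mod 4), so quadratic reciprocity gives (999|5041) = (5041|999). Reduce: 5041 ≡ 46 (mod 999). Now have (46|999).
Factor out 2: 46 = 2·23. Since 999 ≡ 7 (mod 8), (2|999) = +1. Now have (23|999).
Both 23 ≡ 3 and 999 ≡ 3 (mod 4), so reciprocity gives (23|999) = -(999|23). Reduce: 999 ≡ 10 (mod 23). Now have -(10|23).
Factor out 2: 10 = 2·5. Since 23 ≡ 7 (mod 8), (2|23) = +1. Now have -(5|23).
5 ≡ 1 (mod 4), so quadratic reciprocity gives (5|23) = (23|5). Reduce: 23 ≡ 3 (mod 5). Now have -(3|5).
5 ≡ 1 (mod 4), so quadratic reciprocity gives (3|5) = (5|3). Reduce: 5 ≡ 2 (mod 3). Now have -(2|3).
Factor out 2: 2 = 2. Since 3 ≡ 3 (mod 8), (2|3) = -1. Now have (1|3).
(1|3) = 1. Collecting the sign factors: 1.
Second factor (4782|5041):
Factor out 2: 4782 = 2·2391. Since 5041 ≡ 1 (mod 8), (2|5041) = +1. Now have (2391|5041).
5041 ≡ 1 (mod 4), so quadratic reciprocity gives (2391|5041) = (5041|2391). Reduce: 5041 ≡ 259 (mod 2391). Now have (259|2391).
Both 259 ≡ 3 and 2391 ≡ 3 (mod 4), so reciprocity gives (259|2391) = -(2391|259). Reduce: 2391 ≡ 60 (mod 259). Now have -(60|259).
Factor out 2: 60 = 2^2·15. Since 259 ≡ 3 (mod 8), (2|259) = -1, and (2|259)^2 = +1. Now have -(15|259).
Both 15 ≡ 3 and 259 ≡ 3 (mod 4), so reciprocity gives (15|259) = -(259|15). Reduce: 259 ≡ 4 (mod 15). Now have (4|15).
Factor out 2: 4 = 2^2. Since 15 ≡ 7 (mod 8), (2|15) = +1, and (2|15)^2 = +1. Now have (1|15).
(1|15) = 1. Collecting the sign factors: 1.
Product: (1)·(1) = 1.

1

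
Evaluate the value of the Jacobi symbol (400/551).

Factor out 2: 400 = 2^4·25. Since 551 ≡ 7 (mod 8), (2/551) = +1, and (2/551)^4 = +1. Now have (25/551).
25 ≡ 1 (mod 4), so quadratic reciprocity gives (25/551) = (551/25). Reduce: 551 ≡ 1 (mod 25). Now have (1/25).
(1/25) = 1. Collecting the sign factors: 1.

1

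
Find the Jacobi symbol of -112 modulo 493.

-1

Pull out -1: (-112/493) = (-1/493)·(112/493). Since 493 ≡ 1 (mod 4), (-1/493) = +1. Now have (112/493).
Factor out 2: 112 = 2^4·7. Since 493 ≡ 5 (mod 8), (2/493) = -1, and (2/493)^4 = +1. Now have (7/493).
493 ≡ 1 (mod 4), so quadratic reciprocity gives (7/493) = (493/7). Reduce: 493 ≡ 3 (mod 7). Now have (3/7).
Both 3 ≡ 3 and 7 ≡ 3 (mod 4), so reciprocity gives (3/7) = -(7/3). Reduce: 7 ≡ 1 (mod 3). Now have -(1/3).
(1/3) = 1. Collecting the sign factors: -1.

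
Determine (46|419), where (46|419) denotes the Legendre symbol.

Factor out 2: 46 = 2·23. Since 419 ≡ 3 (mod 8), (2|419) = -1. Now have -(23|419).
Both 23 ≡ 3 and 419 ≡ 3 (mod 4), so reciprocity gives (23|419) = -(419|23). Reduce: 419 ≡ 5 (mod 23). Now have (5|23).
5 ≡ 1 (mod 4), so quadratic reciprocity gives (5|23) = (23|5). Reduce: 23 ≡ 3 (mod 5). Now have (3|5).
5 ≡ 1 (mod 4), so quadratic reciprocity gives (3|5) = (5|3). Reduce: 5 ≡ 2 (mod 3). Now have (2|3).
Factor out 2: 2 = 2. Since 3 ≡ 3 (mod 8), (2|3) = -1. Now have -(1|3).
(1|3) = 1. Collecting the sign factors: -1.

-1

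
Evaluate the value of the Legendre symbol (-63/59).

-1

Pull out -1: (-63/59) = (-1/59)·(63/59). Since 59 ≡ 3 (mod 4), (-1/59) = -1. Now have -(63/59).
Reduce the numerator: 63 ≡ 4 (mod 59), so (63/59) = (4/59).
Factor out 2: 4 = 2^2. Since 59 ≡ 3 (mod 8), (2/59) = -1, and (2/59)^2 = +1. Now have -(1/59).
(1/59) = 1. Collecting the sign factors: -1.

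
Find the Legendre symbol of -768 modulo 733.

Pull out -1: (-768/733) = (-1/733)·(768/733). Since 733 ≡ 1 (mod 4), (-1/733) = +1. Now have (768/733).
Reduce the numerator: 768 ≡ 35 (mod 733), so (768/733) = (35/733).
733 ≡ 1 (mod 4), so quadratic reciprocity gives (35/733) = (733/35). Reduce: 733 ≡ 33 (mod 35). Now have (33/35).
33 ≡ 1 (mod 4), so quadratic reciprocity gives (33/35) = (35/33). Reduce: 35 ≡ 2 (mod 33). Now have (2/33).
Factor out 2: 2 = 2. Since 33 ≡ 1 (mod 8), (2/33) = +1. Now have (1/33).
(1/33) = 1. Collecting the sign factors: 1.

1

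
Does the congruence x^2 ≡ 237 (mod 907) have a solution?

237 ≡ 1 (mod 4), so quadratic reciprocity gives (237|907) = (907|237). Reduce: 907 ≡ 196 (mod 237). Now have (196|237).
Factor out 2: 196 = 2^2·49. Since 237 ≡ 5 (mod 8), (2|237) = -1, and (2|237)^2 = +1. Now have (49|237).
49 ≡ 1 (mod 4), so quadratic reciprocity gives (49|237) = (237|49). Reduce: 237 ≡ 41 (mod 49). Now have (41|49).
41 ≡ 1 (mod 4), so quadratic reciprocity gives (41|49) = (49|41). Reduce: 49 ≡ 8 (mod 41). Now have (8|41).
Factor out 2: 8 = 2^3. Since 41 ≡ 1 (mod 8), (2|41) = +1, and (2|41)^3 = +1. Now have (1|41).
(1|41) = 1. Collecting the sign factors: 1.
(237|907) = 1, and 907 is prime, so 237 is a quadratic residue mod 907.

yes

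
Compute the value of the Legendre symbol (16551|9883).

(16551|9883)
  = (6668|9883)    [16551 ≡ 6668 mod 9883]
  = (1667|9883)    [9883 ≡ 3 mod 8 ⇒ (2|9883)^2 = +1]
  = -(9883|1667)    [QR: both ≡ 3 mod 4, sign flips]
  = -(1548|1667)    [9883 ≡ 1548 mod 1667]
  = -(387|1667)    [1667 ≡ 3 mod 8 ⇒ (2|1667)^2 = +1]
  = (1667|387)    [QR: both ≡ 3 mod 4, sign flips]
  = (119|387)    [1667 ≡ 119 mod 387]
  = -(387|119)    [QR: both ≡ 3 mod 4, sign flips]
  = -(30|119)    [387 ≡ 30 mod 119]
  = -(15|119)    [119 ≡ 7 mod 8 ⇒ (2|119) = +1]
  = (119|15)    [QR: both ≡ 3 mod 4, sign flips]
  = (14|15)    [119 ≡ 14 mod 15]
  = (7|15)    [15 ≡ 7 mod 8 ⇒ (2|15) = +1]
  = -(15|7)    [QR: both ≡ 3 mod 4, sign flips]
  = -(1|7)    [15 ≡ 1 mod 7]
  = -1    [(1|7) = 1]

-1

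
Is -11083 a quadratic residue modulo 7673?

yes

(-11083/7673)
  = (11083/7673)    [7673 ≡ 1 mod 4 ⇒ (-1/7673) = +1]
  = (3410/7673)    [11083 ≡ 3410 mod 7673]
  = (1705/7673)    [7673 ≡ 1 mod 8 ⇒ (2/7673) = +1]
  = (7673/1705)    [QR: 1705 ≡ 1 mod 4, sign kept]
  = (853/1705)    [7673 ≡ 853 mod 1705]
  = (1705/853)    [QR: 853 ≡ 1 mod 4, sign kept]
  = (852/853)    [1705 ≡ 852 mod 853]
  = (213/853)    [853 ≡ 5 mod 8 ⇒ (2/853)^2 = +1]
  = (853/213)    [QR: 213 ≡ 1 mod 4, sign kept]
  = (1/213)    [853 ≡ 1 mod 213]
  = 1    [(1/213) = 1]
(-11083/7673) = 1, and 7673 is prime, so -11083 is a quadratic residue mod 7673.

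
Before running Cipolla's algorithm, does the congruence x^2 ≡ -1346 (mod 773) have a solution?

Reduce the numerator: -1346 ≡ 200 (mod 773), so (-1346|773) = (200|773).
Factor out 2: 200 = 2^3·25. Since 773 ≡ 5 (mod 8), (2|773) = -1, and (2|773)^3 = -1. Now have -(25|773).
25 ≡ 1 (mod 4), so quadratic reciprocity gives (25|773) = (773|25). Reduce: 773 ≡ 23 (mod 25). Now have -(23|25).
25 ≡ 1 (mod 4), so quadratic reciprocity gives (23|25) = (25|23). Reduce: 25 ≡ 2 (mod 23). Now have -(2|23).
Factor out 2: 2 = 2. Since 23 ≡ 7 (mod 8), (2|23) = +1. Now have -(1|23).
(1|23) = 1. Collecting the sign factors: -1.
The Legendre symbol is -1, so x^2 ≡ -1346 (mod 773) has no solution.

no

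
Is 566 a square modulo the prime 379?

(566/379)
  = (187/379)    [566 ≡ 187 mod 379]
  = -(379/187)    [QR: both ≡ 3 mod 4, sign flips]
  = -(5/187)    [379 ≡ 5 mod 187]
  = -(187/5)    [QR: 5 ≡ 1 mod 4, sign kept]
  = -(2/5)    [187 ≡ 2 mod 5]
  = (1/5)    [5 ≡ 5 mod 8 ⇒ (2/5) = -1]
  = 1    [(1/5) = 1]
(566/379) = 1, and 379 is prime, so 566 is a quadratic residue mod 379.

yes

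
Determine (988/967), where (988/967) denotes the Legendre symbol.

1

(988/967)
  = (21/967)    [988 ≡ 21 mod 967]
  = (967/21)    [QR: 21 ≡ 1 mod 4, sign kept]
  = (1/21)    [967 ≡ 1 mod 21]
  = 1    [(1/21) = 1]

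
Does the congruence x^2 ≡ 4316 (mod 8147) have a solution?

yes

Factor out 2: 4316 = 2^2·1079. Since 8147 ≡ 3 (mod 8), (2/8147) = -1, and (2/8147)^2 = +1. Now have (1079/8147).
Both 1079 ≡ 3 and 8147 ≡ 3 (mod 4), so reciprocity gives (1079/8147) = -(8147/1079). Reduce: 8147 ≡ 594 (mod 1079). Now have -(594/1079).
Factor out 2: 594 = 2·297. Since 1079 ≡ 7 (mod 8), (2/1079) = +1. Now have -(297/1079).
297 ≡ 1 (mod 4), so quadratic reciprocity gives (297/1079) = (1079/297). Reduce: 1079 ≡ 188 (mod 297). Now have -(188/297).
Factor out 2: 188 = 2^2·47. Since 297 ≡ 1 (mod 8), (2/297) = +1, and (2/297)^2 = +1. Now have -(47/297).
297 ≡ 1 (mod 4), so quadratic reciprocity gives (47/297) = (297/47). Reduce: 297 ≡ 15 (mod 47). Now have -(15/47).
Both 15 ≡ 3 and 47 ≡ 3 (mod 4), so reciprocity gives (15/47) = -(47/15). Reduce: 47 ≡ 2 (mod 15). Now have (2/15).
Factor out 2: 2 = 2. Since 15 ≡ 7 (mod 8), (2/15) = +1. Now have (1/15).
(1/15) = 1. Collecting the sign factors: 1.
The Legendre symbol is 1, so x^2 ≡ 4316 (mod 8147) has solution.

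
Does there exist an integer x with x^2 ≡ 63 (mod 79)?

no

Both 63 ≡ 3 and 79 ≡ 3 (mod 4), so reciprocity gives (63/79) = -(79/63). Reduce: 79 ≡ 16 (mod 63). Now have -(16/63).
Factor out 2: 16 = 2^4. Since 63 ≡ 7 (mod 8), (2/63) = +1, and (2/63)^4 = +1. Now have -(1/63).
(1/63) = 1. Collecting the sign factors: -1.
The Legendre symbol is -1, so x^2 ≡ 63 (mod 79) has no solution.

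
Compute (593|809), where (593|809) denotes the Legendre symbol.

-1

593 ≡ 1 (mod 4), so quadratic reciprocity gives (593|809) = (809|593). Reduce: 809 ≡ 216 (mod 593). Now have (216|593).
Factor out 2: 216 = 2^3·27. Since 593 ≡ 1 (mod 8), (2|593) = +1, and (2|593)^3 = +1. Now have (27|593).
593 ≡ 1 (mod 4), so quadratic reciprocity gives (27|593) = (593|27). Reduce: 593 ≡ 26 (mod 27). Now have (26|27).
Factor out 2: 26 = 2·13. Since 27 ≡ 3 (mod 8), (2|27) = -1. Now have -(13|27).
13 ≡ 1 (mod 4), so quadratic reciprocity gives (13|27) = (27|13). Reduce: 27 ≡ 1 (mod 13). Now have -(1|13).
(1|13) = 1. Collecting the sign factors: -1.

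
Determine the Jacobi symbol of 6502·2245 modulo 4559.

By multiplicativity, (6502·2245|4559) = (6502|4559)·(2245|4559).
First factor (6502|4559):
Reduce the numerator: 6502 ≡ 1943 (mod 4559), so (6502|4559) = (1943|4559).
Both 1943 ≡ 3 and 4559 ≡ 3 (mod 4), so reciprocity gives (1943|4559) = -(4559|1943). Reduce: 4559 ≡ 673 (mod 1943). Now have -(673|1943).
673 ≡ 1 (mod 4), so quadratic reciprocity gives (673|1943) = (1943|673). Reduce: 1943 ≡ 597 (mod 673). Now have -(597|673).
597 ≡ 1 (mod 4), so quadratic reciprocity gives (597|673) = (673|597). Reduce: 673 ≡ 76 (mod 597). Now have -(76|597).
Factor out 2: 76 = 2^2·19. Since 597 ≡ 5 (mod 8), (2|597) = -1, and (2|597)^2 = +1. Now have -(19|597).
597 ≡ 1 (mod 4), so quadratic reciprocity gives (19|597) = (597|19). Reduce: 597 ≡ 8 (mod 19). Now have -(8|19).
Factor out 2: 8 = 2^3. Since 19 ≡ 3 (mod 8), (2|19) = -1, and (2|19)^3 = -1. Now have (1|19).
(1|19) = 1. Collecting the sign factors: 1.
Second factor (2245|4559):
2245 ≡ 1 (mod 4), so quadratic reciprocity gives (2245|4559) = (4559|2245). Reduce: 4559 ≡ 69 (mod 2245). Now have (69|2245).
69 ≡ 1 (mod 4), so quadratic reciprocity gives (69|2245) = (2245|69). Reduce: 2245 ≡ 37 (mod 69). Now have (37|69).
37 ≡ 1 (mod 4), so quadratic reciprocity gives (37|69) = (69|37). Reduce: 69 ≡ 32 (mod 37). Now have (32|37).
Factor out 2: 32 = 2^5. Since 37 ≡ 5 (mod 8), (2|37) = -1, and (2|37)^5 = -1. Now have -(1|37).
(1|37) = 1. Collecting the sign factors: -1.
Product: (1)·(-1) = -1.

-1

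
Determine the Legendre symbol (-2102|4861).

(-2102|4861)
  = (2102|4861)    [4861 ≡ 1 mod 4 ⇒ (-1|4861) = +1]
  = -(1051|4861)    [4861 ≡ 5 mod 8 ⇒ (2|4861) = -1]
  = -(4861|1051)    [QR: 4861 ≡ 1 mod 4, sign kept]
  = -(657|1051)    [4861 ≡ 657 mod 1051]
  = -(1051|657)    [QR: 657 ≡ 1 mod 4, sign kept]
  = -(394|657)    [1051 ≡ 394 mod 657]
  = -(197|657)    [657 ≡ 1 mod 8 ⇒ (2|657) = +1]
  = -(657|197)    [QR: 197 ≡ 1 mod 4, sign kept]
  = -(66|197)    [657 ≡ 66 mod 197]
  = (33|197)    [197 ≡ 5 mod 8 ⇒ (2|197) = -1]
  = (197|33)    [QR: 33 ≡ 1 mod 4, sign kept]
  = (32|33)    [197 ≡ 32 mod 33]
  = (1|33)    [33 ≡ 1 mod 8 ⇒ (2|33)^5 = +1]
  = 1    [(1|33) = 1]

1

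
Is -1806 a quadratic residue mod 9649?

Reduce the numerator: -1806 ≡ 7843 (mod 9649), so (-1806/9649) = (7843/9649).
9649 ≡ 1 (mod 4), so quadratic reciprocity gives (7843/9649) = (9649/7843). Reduce: 9649 ≡ 1806 (mod 7843). Now have (1806/7843).
Factor out 2: 1806 = 2·903. Since 7843 ≡ 3 (mod 8), (2/7843) = -1. Now have -(903/7843).
Both 903 ≡ 3 and 7843 ≡ 3 (mod 4), so reciprocity gives (903/7843) = -(7843/903). Reduce: 7843 ≡ 619 (mod 903). Now have (619/903).
Both 619 ≡ 3 and 903 ≡ 3 (mod 4), so reciprocity gives (619/903) = -(903/619). Reduce: 903 ≡ 284 (mod 619). Now have -(284/619).
Factor out 2: 284 = 2^2·71. Since 619 ≡ 3 (mod 8), (2/619) = -1, and (2/619)^2 = +1. Now have -(71/619).
Both 71 ≡ 3 and 619 ≡ 3 (mod 4), so reciprocity gives (71/619) = -(619/71). Reduce: 619 ≡ 51 (mod 71). Now have (51/71).
Both 51 ≡ 3 and 71 ≡ 3 (mod 4), so reciprocity gives (51/71) = -(71/51). Reduce: 71 ≡ 20 (mod 51). Now have -(20/51).
Factor out 2: 20 = 2^2·5. Since 51 ≡ 3 (mod 8), (2/51) = -1, and (2/51)^2 = +1. Now have -(5/51).
5 ≡ 1 (mod 4), so quadratic reciprocity gives (5/51) = (51/5). Reduce: 51 ≡ 1 (mod 5). Now have -(1/5).
(1/5) = 1. Collecting the sign factors: -1.
The Legendre symbol is -1, so x^2 ≡ -1806 (mod 9649) has no solution.

no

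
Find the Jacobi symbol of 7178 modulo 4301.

Reduce the numerator: 7178 ≡ 2877 (mod 4301), so (7178|4301) = (2877|4301).
2877 ≡ 1 (mod 4), so quadratic reciprocity gives (2877|4301) = (4301|2877). Reduce: 4301 ≡ 1424 (mod 2877). Now have (1424|2877).
Factor out 2: 1424 = 2^4·89. Since 2877 ≡ 5 (mod 8), (2|2877) = -1, and (2|2877)^4 = +1. Now have (89|2877).
89 ≡ 1 (mod 4), so quadratic reciprocity gives (89|2877) = (2877|89). Reduce: 2877 ≡ 29 (mod 89). Now have (29|89).
29 ≡ 1 (mod 4), so quadratic reciprocity gives (29|89) = (89|29). Reduce: 89 ≡ 2 (mod 29). Now have (2|29).
Factor out 2: 2 = 2. Since 29 ≡ 5 (mod 8), (2|29) = -1. Now have -(1|29).
(1|29) = 1. Collecting the sign factors: -1.

-1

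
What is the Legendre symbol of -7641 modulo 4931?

Reduce the numerator: -7641 ≡ 2221 (mod 4931), so (-7641|4931) = (2221|4931).
2221 ≡ 1 (mod 4), so quadratic reciprocity gives (2221|4931) = (4931|2221). Reduce: 4931 ≡ 489 (mod 2221). Now have (489|2221).
489 ≡ 1 (mod 4), so quadratic reciprocity gives (489|2221) = (2221|489). Reduce: 2221 ≡ 265 (mod 489). Now have (265|489).
265 ≡ 1 (mod 4), so quadratic reciprocity gives (265|489) = (489|265). Reduce: 489 ≡ 224 (mod 265). Now have (224|265).
Factor out 2: 224 = 2^5·7. Since 265 ≡ 1 (mod 8), (2|265) = +1, and (2|265)^5 = +1. Now have (7|265).
265 ≡ 1 (mod 4), so quadratic reciprocity gives (7|265) = (265|7). Reduce: 265 ≡ 6 (mod 7). Now have (6|7).
Factor out 2: 6 = 2·3. Since 7 ≡ 7 (mod 8), (2|7) = +1. Now have (3|7).
Both 3 ≡ 3 and 7 ≡ 3 (mod 4), so reciprocity gives (3|7) = -(7|3). Reduce: 7 ≡ 1 (mod 3). Now have -(1|3).
(1|3) = 1. Collecting the sign factors: -1.

-1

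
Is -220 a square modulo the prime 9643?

(-220/9643)
  = (9423/9643)    [-220 ≡ 9423 mod 9643]
  = -(9643/9423)    [QR: both ≡ 3 mod 4, sign flips]
  = -(220/9423)    [9643 ≡ 220 mod 9423]
  = -(55/9423)    [9423 ≡ 7 mod 8 ⇒ (2/9423)^2 = +1]
  = (9423/55)    [QR: both ≡ 3 mod 4, sign flips]
  = (18/55)    [9423 ≡ 18 mod 55]
  = (9/55)    [55 ≡ 7 mod 8 ⇒ (2/55) = +1]
  = (55/9)    [QR: 9 ≡ 1 mod 4, sign kept]
  = (1/9)    [55 ≡ 1 mod 9]
  = 1    [(1/9) = 1]
(-220/9643) = 1, and 9643 is prime, so -220 is a quadratic residue mod 9643.

yes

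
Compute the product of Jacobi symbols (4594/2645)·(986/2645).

1

By multiplicativity, (4594·986/2645) = (4594/2645)·(986/2645).
First factor (4594/2645):
Reduce the numerator: 4594 ≡ 1949 (mod 2645), so (4594/2645) = (1949/2645).
1949 ≡ 1 (mod 4), so quadratic reciprocity gives (1949/2645) = (2645/1949). Reduce: 2645 ≡ 696 (mod 1949). Now have (696/1949).
Factor out 2: 696 = 2^3·87. Since 1949 ≡ 5 (mod 8), (2/1949) = -1, and (2/1949)^3 = -1. Now have -(87/1949).
1949 ≡ 1 (mod 4), so quadratic reciprocity gives (87/1949) = (1949/87). Reduce: 1949 ≡ 35 (mod 87). Now have -(35/87).
Both 35 ≡ 3 and 87 ≡ 3 (mod 4), so reciprocity gives (35/87) = -(87/35). Reduce: 87 ≡ 17 (mod 35). Now have (17/35).
17 ≡ 1 (mod 4), so quadratic reciprocity gives (17/35) = (35/17). Reduce: 35 ≡ 1 (mod 17). Now have (1/17).
(1/17) = 1. Collecting the sign factors: 1.
Second factor (986/2645):
Factor out 2: 986 = 2·493. Since 2645 ≡ 5 (mod 8), (2/2645) = -1. Now have -(493/2645).
493 ≡ 1 (mod 4), so quadratic reciprocity gives (493/2645) = (2645/493). Reduce: 2645 ≡ 180 (mod 493). Now have -(180/493).
Factor out 2: 180 = 2^2·45. Since 493 ≡ 5 (mod 8), (2/493) = -1, and (2/493)^2 = +1. Now have -(45/493).
45 ≡ 1 (mod 4), so quadratic reciprocity gives (45/493) = (493/45). Reduce: 493 ≡ 43 (mod 45). Now have -(43/45).
45 ≡ 1 (mod 4), so quadratic reciprocity gives (43/45) = (45/43). Reduce: 45 ≡ 2 (mod 43). Now have -(2/43).
Factor out 2: 2 = 2. Since 43 ≡ 3 (mod 8), (2/43) = -1. Now have (1/43).
(1/43) = 1. Collecting the sign factors: 1.
Product: (1)·(1) = 1.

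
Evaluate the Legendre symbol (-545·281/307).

By multiplicativity, (-545·281/307) = (-545/307)·(281/307).
First factor (-545/307):
(-545/307)
  = (69/307)    [-545 ≡ 69 mod 307]
  = (307/69)    [QR: 69 ≡ 1 mod 4, sign kept]
  = (31/69)    [307 ≡ 31 mod 69]
  = (69/31)    [QR: 69 ≡ 1 mod 4, sign kept]
  = (7/31)    [69 ≡ 7 mod 31]
  = -(31/7)    [QR: both ≡ 3 mod 4, sign flips]
  = -(3/7)    [31 ≡ 3 mod 7]
  = (7/3)    [QR: both ≡ 3 mod 4, sign flips]
  = (1/3)    [7 ≡ 1 mod 3]
  = 1    [(1/3) = 1]
Second factor (281/307):
(281/307)
  = (307/281)    [QR: 281 ≡ 1 mod 4, sign kept]
  = (26/281)    [307 ≡ 26 mod 281]
  = (13/281)    [281 ≡ 1 mod 8 ⇒ (2/281) = +1]
  = (281/13)    [QR: 13 ≡ 1 mod 4, sign kept]
  = (8/13)    [281 ≡ 8 mod 13]
  = -(1/13)    [13 ≡ 5 mod 8 ⇒ (2/13)^3 = -1]
  = -1    [(1/13) = 1]
Product: (1)·(-1) = -1.

-1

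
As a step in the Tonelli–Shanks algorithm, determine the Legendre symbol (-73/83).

1

Pull out -1: (-73/83) = (-1/83)·(73/83). Since 83 ≡ 3 (mod 4), (-1/83) = -1. Now have -(73/83).
73 ≡ 1 (mod 4), so quadratic reciprocity gives (73/83) = (83/73). Reduce: 83 ≡ 10 (mod 73). Now have -(10/73).
Factor out 2: 10 = 2·5. Since 73 ≡ 1 (mod 8), (2/73) = +1. Now have -(5/73).
5 ≡ 1 (mod 4), so quadratic reciprocity gives (5/73) = (73/5). Reduce: 73 ≡ 3 (mod 5). Now have -(3/5).
5 ≡ 1 (mod 4), so quadratic reciprocity gives (3/5) = (5/3). Reduce: 5 ≡ 2 (mod 3). Now have -(2/3).
Factor out 2: 2 = 2. Since 3 ≡ 3 (mod 8), (2/3) = -1. Now have (1/3).
(1/3) = 1. Collecting the sign factors: 1.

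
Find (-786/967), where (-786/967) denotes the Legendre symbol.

1

Reduce the numerator: -786 ≡ 181 (mod 967), so (-786/967) = (181/967).
181 ≡ 1 (mod 4), so quadratic reciprocity gives (181/967) = (967/181). Reduce: 967 ≡ 62 (mod 181). Now have (62/181).
Factor out 2: 62 = 2·31. Since 181 ≡ 5 (mod 8), (2/181) = -1. Now have -(31/181).
181 ≡ 1 (mod 4), so quadratic reciprocity gives (31/181) = (181/31). Reduce: 181 ≡ 26 (mod 31). Now have -(26/31).
Factor out 2: 26 = 2·13. Since 31 ≡ 7 (mod 8), (2/31) = +1. Now have -(13/31).
13 ≡ 1 (mod 4), so quadratic reciprocity gives (13/31) = (31/13). Reduce: 31 ≡ 5 (mod 13). Now have -(5/13).
5 ≡ 1 (mod 4), so quadratic reciprocity gives (5/13) = (13/5). Reduce: 13 ≡ 3 (mod 5). Now have -(3/5).
5 ≡ 1 (mod 4), so quadratic reciprocity gives (3/5) = (5/3). Reduce: 5 ≡ 2 (mod 3). Now have -(2/3).
Factor out 2: 2 = 2. Since 3 ≡ 3 (mod 8), (2/3) = -1. Now have (1/3).
(1/3) = 1. Collecting the sign factors: 1.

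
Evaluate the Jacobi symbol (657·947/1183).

By multiplicativity, (657·947/1183) = (657/1183)·(947/1183).
First factor (657/1183):
(657/1183)
  = (1183/657)    [QR: 657 ≡ 1 mod 4, sign kept]
  = (526/657)    [1183 ≡ 526 mod 657]
  = (263/657)    [657 ≡ 1 mod 8 ⇒ (2/657) = +1]
  = (657/263)    [QR: 657 ≡ 1 mod 4, sign kept]
  = (131/263)    [657 ≡ 131 mod 263]
  = -(263/131)    [QR: both ≡ 3 mod 4, sign flips]
  = -(1/131)    [263 ≡ 1 mod 131]
  = -1    [(1/131) = 1]
Second factor (947/1183):
(947/1183)
  = -(1183/947)    [QR: both ≡ 3 mod 4, sign flips]
  = -(236/947)    [1183 ≡ 236 mod 947]
  = -(59/947)    [947 ≡ 3 mod 8 ⇒ (2/947)^2 = +1]
  = (947/59)    [QR: both ≡ 3 mod 4, sign flips]
  = (3/59)    [947 ≡ 3 mod 59]
  = -(59/3)    [QR: both ≡ 3 mod 4, sign flips]
  = -(2/3)    [59 ≡ 2 mod 3]
  = (1/3)    [3 ≡ 3 mod 8 ⇒ (2/3) = -1]
  = 1    [(1/3) = 1]
Product: (-1)·(1) = -1.

-1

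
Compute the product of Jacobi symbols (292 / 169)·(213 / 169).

1

By multiplicativity, (292·213 / 169) = (292 / 169)·(213 / 169).
First factor (292 / 169):
(292 / 169)
  = (123 / 169)    [292 ≡ 123 mod 169]
  = (169 / 123)    [QR: 169 ≡ 1 mod 4, sign kept]
  = (46 / 123)    [169 ≡ 46 mod 123]
  = -(23 / 123)    [123 ≡ 3 mod 8 ⇒ (2 / 123) = -1]
  = (123 / 23)    [QR: both ≡ 3 mod 4, sign flips]
  = (8 / 23)    [123 ≡ 8 mod 23]
  = (1 / 23)    [23 ≡ 7 mod 8 ⇒ (2 / 23)^3 = +1]
  = 1    [(1 / 23) = 1]
Second factor (213 / 169):
(213 / 169)
  = (44 / 169)    [213 ≡ 44 mod 169]
  = (11 / 169)    [169 ≡ 1 mod 8 ⇒ (2 / 169)^2 = +1]
  = (169 / 11)    [QR: 169 ≡ 1 mod 4, sign kept]
  = (4 / 11)    [169 ≡ 4 mod 11]
  = (1 / 11)    [11 ≡ 3 mod 8 ⇒ (2 / 11)^2 = +1]
  = 1    [(1 / 11) = 1]
Product: (1)·(1) = 1.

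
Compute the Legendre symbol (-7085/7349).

Reduce the numerator: -7085 ≡ 264 (mod 7349), so (-7085/7349) = (264/7349).
Factor out 2: 264 = 2^3·33. Since 7349 ≡ 5 (mod 8), (2/7349) = -1, and (2/7349)^3 = -1. Now have -(33/7349).
33 ≡ 1 (mod 4), so quadratic reciprocity gives (33/7349) = (7349/33). Reduce: 7349 ≡ 23 (mod 33). Now have -(23/33).
33 ≡ 1 (mod 4), so quadratic reciprocity gives (23/33) = (33/23). Reduce: 33 ≡ 10 (mod 23). Now have -(10/23).
Factor out 2: 10 = 2·5. Since 23 ≡ 7 (mod 8), (2/23) = +1. Now have -(5/23).
5 ≡ 1 (mod 4), so quadratic reciprocity gives (5/23) = (23/5). Reduce: 23 ≡ 3 (mod 5). Now have -(3/5).
5 ≡ 1 (mod 4), so quadratic reciprocity gives (3/5) = (5/3). Reduce: 5 ≡ 2 (mod 3). Now have -(2/3).
Factor out 2: 2 = 2. Since 3 ≡ 3 (mod 8), (2/3) = -1. Now have (1/3).
(1/3) = 1. Collecting the sign factors: 1.

1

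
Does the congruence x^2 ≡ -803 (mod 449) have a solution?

Pull out -1: (-803/449) = (-1/449)·(803/449). Since 449 ≡ 1 (mod 4), (-1/449) = +1. Now have (803/449).
Reduce the numerator: 803 ≡ 354 (mod 449), so (803/449) = (354/449).
Factor out 2: 354 = 2·177. Since 449 ≡ 1 (mod 8), (2/449) = +1. Now have (177/449).
177 ≡ 1 (mod 4), so quadratic reciprocity gives (177/449) = (449/177). Reduce: 449 ≡ 95 (mod 177). Now have (95/177).
177 ≡ 1 (mod 4), so quadratic reciprocity gives (95/177) = (177/95). Reduce: 177 ≡ 82 (mod 95). Now have (82/95).
Factor out 2: 82 = 2·41. Since 95 ≡ 7 (mod 8), (2/95) = +1. Now have (41/95).
41 ≡ 1 (mod 4), so quadratic reciprocity gives (41/95) = (95/41). Reduce: 95 ≡ 13 (mod 41). Now have (13/41).
13 ≡ 1 (mod 4), so quadratic reciprocity gives (13/41) = (41/13). Reduce: 41 ≡ 2 (mod 13). Now have (2/13).
Factor out 2: 2 = 2. Since 13 ≡ 5 (mod 8), (2/13) = -1. Now have -(1/13).
(1/13) = 1. Collecting the sign factors: -1.
The Legendre symbol is -1, so x^2 ≡ -803 (mod 449) has no solution.

no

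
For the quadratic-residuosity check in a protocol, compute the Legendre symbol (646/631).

-1

(646/631)
  = (15/631)    [646 ≡ 15 mod 631]
  = -(631/15)    [QR: both ≡ 3 mod 4, sign flips]
  = -(1/15)    [631 ≡ 1 mod 15]
  = -1    [(1/15) = 1]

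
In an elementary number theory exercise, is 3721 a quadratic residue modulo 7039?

(3721/7039)
  = (7039/3721)    [QR: 3721 ≡ 1 mod 4, sign kept]
  = (3318/3721)    [7039 ≡ 3318 mod 3721]
  = (1659/3721)    [3721 ≡ 1 mod 8 ⇒ (2/3721) = +1]
  = (3721/1659)    [QR: 3721 ≡ 1 mod 4, sign kept]
  = (403/1659)    [3721 ≡ 403 mod 1659]
  = -(1659/403)    [QR: both ≡ 3 mod 4, sign flips]
  = -(47/403)    [1659 ≡ 47 mod 403]
  = (403/47)    [QR: both ≡ 3 mod 4, sign flips]
  = (27/47)    [403 ≡ 27 mod 47]
  = -(47/27)    [QR: both ≡ 3 mod 4, sign flips]
  = -(20/27)    [47 ≡ 20 mod 27]
  = -(5/27)    [27 ≡ 3 mod 8 ⇒ (2/27)^2 = +1]
  = -(27/5)    [QR: 5 ≡ 1 mod 4, sign kept]
  = -(2/5)    [27 ≡ 2 mod 5]
  = (1/5)    [5 ≡ 5 mod 8 ⇒ (2/5) = -1]
  = 1    [(1/5) = 1]
(3721/7039) = 1, and 7039 is prime, so 3721 is a quadratic residue mod 7039.

yes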